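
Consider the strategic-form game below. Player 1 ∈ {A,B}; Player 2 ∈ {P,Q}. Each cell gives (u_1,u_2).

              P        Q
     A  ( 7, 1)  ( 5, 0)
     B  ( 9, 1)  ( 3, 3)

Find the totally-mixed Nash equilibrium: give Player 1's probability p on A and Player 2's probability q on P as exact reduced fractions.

p=2/3, q=1/2

P1 indiff ⇒ q·7+(1-q)·5 = q·9+(1-q)·3 ⇒ q(-2) = (1-q)(-2) ⇒ q = 1/2
P2 indiff ⇒ p·1+(1-p)·1 = p·0+(1-p)·3 ⇒ p(1) = (1-p)(2) ⇒ p = 2/3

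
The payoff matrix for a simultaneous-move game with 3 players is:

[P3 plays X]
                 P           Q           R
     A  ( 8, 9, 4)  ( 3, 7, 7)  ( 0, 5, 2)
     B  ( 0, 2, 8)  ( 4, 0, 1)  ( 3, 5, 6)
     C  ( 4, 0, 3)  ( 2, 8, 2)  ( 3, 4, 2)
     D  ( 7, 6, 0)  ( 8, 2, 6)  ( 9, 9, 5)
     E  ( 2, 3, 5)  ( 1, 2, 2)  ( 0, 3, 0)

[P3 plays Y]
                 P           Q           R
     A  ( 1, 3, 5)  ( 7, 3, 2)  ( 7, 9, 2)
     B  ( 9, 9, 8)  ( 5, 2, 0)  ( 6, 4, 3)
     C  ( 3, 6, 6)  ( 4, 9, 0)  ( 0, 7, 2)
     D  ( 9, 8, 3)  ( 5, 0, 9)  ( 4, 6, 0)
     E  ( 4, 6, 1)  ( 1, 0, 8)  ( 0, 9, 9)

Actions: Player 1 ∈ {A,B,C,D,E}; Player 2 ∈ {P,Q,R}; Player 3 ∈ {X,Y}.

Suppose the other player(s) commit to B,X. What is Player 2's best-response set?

u_2(P vs B,X) = 2
u_2(Q vs B,X) = 0
u_2(R vs B,X) = 5
max payoff 5 at {R}

P2 best: {R}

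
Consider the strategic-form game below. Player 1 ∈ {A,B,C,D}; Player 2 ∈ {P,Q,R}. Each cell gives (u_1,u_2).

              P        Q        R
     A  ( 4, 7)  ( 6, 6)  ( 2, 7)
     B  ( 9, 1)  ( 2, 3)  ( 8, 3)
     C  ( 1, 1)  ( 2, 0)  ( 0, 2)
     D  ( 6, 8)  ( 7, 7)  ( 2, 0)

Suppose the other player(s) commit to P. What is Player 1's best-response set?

u_1(A vs P) = 4
u_1(B vs P) = 9
u_1(C vs P) = 1
u_1(D vs P) = 6
max payoff 9 at {B}

P1 best: {B}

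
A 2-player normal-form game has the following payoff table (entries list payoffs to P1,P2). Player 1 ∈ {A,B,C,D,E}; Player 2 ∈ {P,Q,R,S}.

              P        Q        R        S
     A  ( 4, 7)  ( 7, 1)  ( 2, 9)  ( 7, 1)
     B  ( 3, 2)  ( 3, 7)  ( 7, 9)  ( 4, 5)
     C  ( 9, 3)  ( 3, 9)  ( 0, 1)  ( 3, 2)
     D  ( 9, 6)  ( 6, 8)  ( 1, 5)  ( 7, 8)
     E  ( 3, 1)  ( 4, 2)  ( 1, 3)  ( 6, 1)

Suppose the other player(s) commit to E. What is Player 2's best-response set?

P2 best: {R}

u_2(P vs E) = 1
u_2(Q vs E) = 2
u_2(R vs E) = 3
u_2(S vs E) = 1
max payoff 3 at {R}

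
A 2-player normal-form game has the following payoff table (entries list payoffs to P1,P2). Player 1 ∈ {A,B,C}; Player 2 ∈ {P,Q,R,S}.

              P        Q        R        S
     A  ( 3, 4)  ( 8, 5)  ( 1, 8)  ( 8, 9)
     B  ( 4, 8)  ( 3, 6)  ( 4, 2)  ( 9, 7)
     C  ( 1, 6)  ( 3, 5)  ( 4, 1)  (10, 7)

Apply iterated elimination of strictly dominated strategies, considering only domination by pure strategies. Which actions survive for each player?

Survivors P1:{B,C} P2:{P,S}

P2 drop Q (S beats it: A:9>5 B:7>6 C:7>5)
P1 drop A (B beats it: P:4>3 R:4>1 S:9>8)
P2 drop R (P beats it: B:8>2 C:6>1)
P1→{B,C} P2→{P,S}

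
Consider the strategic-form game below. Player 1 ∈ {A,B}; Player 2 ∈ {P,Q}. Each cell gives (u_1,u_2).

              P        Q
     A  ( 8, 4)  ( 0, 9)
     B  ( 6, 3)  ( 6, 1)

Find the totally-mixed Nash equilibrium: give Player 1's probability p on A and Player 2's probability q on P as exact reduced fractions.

P1 indiff ⇒ q·8+(1-q)·0 = q·6+(1-q)·6 ⇒ q(2) = (1-q)(6) ⇒ q = 3/4
P2 indiff ⇒ p·4+(1-p)·3 = p·9+(1-p)·1 ⇒ p(-5) = (1-p)(-2) ⇒ p = 2/7

p=2/7, q=3/4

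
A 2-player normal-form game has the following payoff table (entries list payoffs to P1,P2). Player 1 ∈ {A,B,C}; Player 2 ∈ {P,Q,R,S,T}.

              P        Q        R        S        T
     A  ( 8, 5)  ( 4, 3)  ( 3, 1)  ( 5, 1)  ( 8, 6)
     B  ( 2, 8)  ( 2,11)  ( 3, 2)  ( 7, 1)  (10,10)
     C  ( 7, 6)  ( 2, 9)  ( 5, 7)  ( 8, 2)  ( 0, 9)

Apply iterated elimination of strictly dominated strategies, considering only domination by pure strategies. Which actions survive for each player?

P2 drop P (T beats it: A:6>5 B:10>8 C:9>6)
P2 drop R (Q beats it: A:3>1 B:11>2 C:9>7)
P2 drop S (Q beats it: A:3>1 B:11>1 C:9>2)
P1 drop C (A beats it: Q:4>2 T:8>0)
P1→{A,B} P2→{Q,T}

IESDS → P1:{A,B} P2:{Q,T}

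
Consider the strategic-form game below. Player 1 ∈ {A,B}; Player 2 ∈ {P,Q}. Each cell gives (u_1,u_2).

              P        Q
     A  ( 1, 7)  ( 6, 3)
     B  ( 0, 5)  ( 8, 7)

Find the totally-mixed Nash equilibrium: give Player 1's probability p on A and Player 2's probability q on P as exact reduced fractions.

(p,q) = (1/3, 2/3)

P1 indiff ⇒ q·1+(1-q)·6 = q·0+(1-q)·8 ⇒ q(1) = (1-q)(2) ⇒ q = 2/3
P2 indiff ⇒ p·7+(1-p)·5 = p·3+(1-p)·7 ⇒ p(4) = (1-p)(2) ⇒ p = 1/3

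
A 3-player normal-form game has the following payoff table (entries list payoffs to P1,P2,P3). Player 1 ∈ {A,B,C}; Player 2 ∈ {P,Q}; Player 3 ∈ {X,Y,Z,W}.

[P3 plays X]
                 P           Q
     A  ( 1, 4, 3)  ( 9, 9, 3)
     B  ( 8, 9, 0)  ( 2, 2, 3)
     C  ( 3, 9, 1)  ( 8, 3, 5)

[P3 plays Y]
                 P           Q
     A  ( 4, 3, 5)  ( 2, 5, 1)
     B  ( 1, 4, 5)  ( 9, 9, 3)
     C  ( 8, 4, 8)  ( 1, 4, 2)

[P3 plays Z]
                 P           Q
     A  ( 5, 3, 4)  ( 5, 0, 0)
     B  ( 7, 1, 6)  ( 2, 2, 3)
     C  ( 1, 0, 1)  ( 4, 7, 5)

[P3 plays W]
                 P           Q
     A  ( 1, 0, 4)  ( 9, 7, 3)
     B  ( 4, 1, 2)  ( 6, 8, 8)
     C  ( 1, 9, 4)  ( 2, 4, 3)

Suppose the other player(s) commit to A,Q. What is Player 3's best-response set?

BR_3 = {X,W}

u_3(X vs A,Q) = 3
u_3(Y vs A,Q) = 1
u_3(Z vs A,Q) = 0
u_3(W vs A,Q) = 3
max payoff 3 at {X,W}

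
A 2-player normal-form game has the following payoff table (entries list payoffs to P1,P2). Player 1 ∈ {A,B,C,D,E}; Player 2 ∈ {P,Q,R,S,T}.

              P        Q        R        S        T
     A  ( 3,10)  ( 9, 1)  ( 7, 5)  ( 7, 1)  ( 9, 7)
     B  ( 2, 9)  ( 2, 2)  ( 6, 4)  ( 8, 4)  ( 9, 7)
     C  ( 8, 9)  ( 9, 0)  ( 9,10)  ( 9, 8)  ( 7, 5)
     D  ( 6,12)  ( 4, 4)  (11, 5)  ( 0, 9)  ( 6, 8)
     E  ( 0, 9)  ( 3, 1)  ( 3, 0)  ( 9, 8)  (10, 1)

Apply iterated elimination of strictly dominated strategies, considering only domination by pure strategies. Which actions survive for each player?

Remaining: P1:{C,D} P2:{P,R}

P2 drop Q (P beats it: A:10>1 B:9>2 C:9>0 D:12>4 E:9>1)
P2 drop S (P beats it: A:10>1 B:9>4 C:9>8 D:12>9 E:9>8)
P2 drop T (P beats it: A:10>7 B:9>7 C:9>5 D:12>8 E:9>1)
P1 drop A (C beats it: P:8>3 R:9>7)
P1 drop B (C beats it: P:8>2 R:9>6)
P1 drop E (C beats it: P:8>0 R:9>3)
P1→{C,D} P2→{P,R}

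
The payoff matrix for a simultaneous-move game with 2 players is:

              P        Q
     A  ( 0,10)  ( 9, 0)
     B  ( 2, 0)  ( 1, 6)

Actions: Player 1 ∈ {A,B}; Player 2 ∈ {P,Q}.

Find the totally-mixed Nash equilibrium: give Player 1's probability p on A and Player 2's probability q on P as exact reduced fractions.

p=3/8, q=4/5

P1 indiff ⇒ q·0+(1-q)·9 = q·2+(1-q)·1 ⇒ q(-2) = (1-q)(-8) ⇒ q = 4/5
P2 indiff ⇒ p·10+(1-p)·0 = p·0+(1-p)·6 ⇒ p(10) = (1-p)(6) ⇒ p = 3/8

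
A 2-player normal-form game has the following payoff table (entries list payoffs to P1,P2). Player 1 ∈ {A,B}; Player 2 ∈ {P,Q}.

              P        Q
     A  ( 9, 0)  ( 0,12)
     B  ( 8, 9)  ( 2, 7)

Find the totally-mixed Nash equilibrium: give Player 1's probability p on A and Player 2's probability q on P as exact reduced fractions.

(p,q) = (1/7, 2/3)

P1 indiff ⇒ q·9+(1-q)·0 = q·8+(1-q)·2 ⇒ q(1) = (1-q)(2) ⇒ q = 2/3
P2 indiff ⇒ p·0+(1-p)·9 = p·12+(1-p)·7 ⇒ p(-12) = (1-p)(-2) ⇒ p = 1/7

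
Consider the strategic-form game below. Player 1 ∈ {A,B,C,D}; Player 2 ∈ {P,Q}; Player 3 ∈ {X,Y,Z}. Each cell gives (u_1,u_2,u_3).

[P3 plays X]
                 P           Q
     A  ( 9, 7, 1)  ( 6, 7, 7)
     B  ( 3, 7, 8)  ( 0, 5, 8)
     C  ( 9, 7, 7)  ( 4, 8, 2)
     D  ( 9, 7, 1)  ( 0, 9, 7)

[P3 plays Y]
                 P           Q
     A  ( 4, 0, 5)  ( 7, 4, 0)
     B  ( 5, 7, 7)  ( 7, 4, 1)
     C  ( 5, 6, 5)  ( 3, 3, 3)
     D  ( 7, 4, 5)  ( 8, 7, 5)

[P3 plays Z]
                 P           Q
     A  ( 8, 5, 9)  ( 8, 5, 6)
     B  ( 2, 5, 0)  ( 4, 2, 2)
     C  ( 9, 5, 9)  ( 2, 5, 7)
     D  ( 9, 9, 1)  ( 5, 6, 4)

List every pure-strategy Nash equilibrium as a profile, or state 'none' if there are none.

(A,P,X): not NE [P3→Z gives 9>1]
(A,P,Y): not NE [P1→D gives 7>4; P2→Q gives 4>0; P3→Z gives 9>5]
(A,P,Z): not NE [P1→D gives 9>8]
(A,Q,X): NE
(A,Q,Y): not NE [P1→D gives 8>7; P3→X gives 7>0]
(A,Q,Z): not NE [P3→X gives 7>6]
(B,P,X): not NE [P1→D gives 9>3]
(B,P,Y): not NE [P1→D gives 7>5; P3→X gives 8>7]
(B,P,Z): not NE [P1→D gives 9>2; P3→X gives 8>0]
(B,Q,X): not NE [P1→A gives 6>0; P2→P gives 7>5]
(B,Q,Y): not NE [P1→D gives 8>7; P2→P gives 7>4; P3→X gives 8>1]
(B,Q,Z): not NE [P1→A gives 8>4; P2→P gives 5>2; P3→X gives 8>2]
(C,P,X): not NE [P2→Q gives 8>7; P3→Z gives 9>7]
(C,P,Y): not NE [P1→D gives 7>5; P3→Z gives 9>5]
(C,P,Z): NE
(C,Q,X): not NE [P1→A gives 6>4; P3→Z gives 7>2]
(C,Q,Y): not NE [P1→D gives 8>3; P2→P gives 6>3; P3→Z gives 7>3]
(C,Q,Z): not NE [P1→A gives 8>2]
(D,P,X): not NE [P2→Q gives 9>7; P3→Y gives 5>1]
(D,P,Y): not NE [P2→Q gives 7>4]
(D,P,Z): not NE [P3→Y gives 5>1]
(D,Q,X): not NE [P1→A gives 6>0]
(D,Q,Y): not NE [P3→X gives 7>5]
(D,Q,Z): not NE [P1→A gives 8>5; P2→P gives 9>6; P3→X gives 7>4]

PSNE = {(A,Q,X), (C,P,Z)}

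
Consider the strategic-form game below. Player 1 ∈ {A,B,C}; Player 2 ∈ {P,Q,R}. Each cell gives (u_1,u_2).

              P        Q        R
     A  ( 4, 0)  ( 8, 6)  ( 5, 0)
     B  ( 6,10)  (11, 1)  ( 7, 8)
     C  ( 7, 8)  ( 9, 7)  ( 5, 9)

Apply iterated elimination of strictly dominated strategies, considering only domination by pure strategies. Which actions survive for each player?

P1 drop A (B beats it: P:6>4 Q:11>8 R:7>5)
P2 drop Q (P beats it: B:10>1 C:8>7)
P1→{B,C} P2→{P,R}

Remaining: P1:{B,C} P2:{P,R}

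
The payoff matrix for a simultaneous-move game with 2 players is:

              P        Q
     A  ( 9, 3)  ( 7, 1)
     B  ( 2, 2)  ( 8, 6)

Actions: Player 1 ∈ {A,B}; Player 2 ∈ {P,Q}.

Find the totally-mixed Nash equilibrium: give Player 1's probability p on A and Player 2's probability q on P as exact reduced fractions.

(p,q) = (2/3, 1/8)

P1 indiff ⇒ q·9+(1-q)·7 = q·2+(1-q)·8 ⇒ q(7) = (1-q)(1) ⇒ q = 1/8
P2 indiff ⇒ p·3+(1-p)·2 = p·1+(1-p)·6 ⇒ p(2) = (1-p)(4) ⇒ p = 2/3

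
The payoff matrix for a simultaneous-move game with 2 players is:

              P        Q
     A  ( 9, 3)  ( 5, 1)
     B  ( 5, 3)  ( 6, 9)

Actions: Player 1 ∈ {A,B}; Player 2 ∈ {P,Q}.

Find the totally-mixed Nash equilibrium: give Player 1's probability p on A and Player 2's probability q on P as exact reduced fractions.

P1 indiff ⇒ q·9+(1-q)·5 = q·5+(1-q)·6 ⇒ q(4) = (1-q)(1) ⇒ q = 1/5
P2 indiff ⇒ p·3+(1-p)·3 = p·1+(1-p)·9 ⇒ p(2) = (1-p)(6) ⇒ p = 3/4

P1 mixes 3/4 on A; P2 mixes 1/5 on P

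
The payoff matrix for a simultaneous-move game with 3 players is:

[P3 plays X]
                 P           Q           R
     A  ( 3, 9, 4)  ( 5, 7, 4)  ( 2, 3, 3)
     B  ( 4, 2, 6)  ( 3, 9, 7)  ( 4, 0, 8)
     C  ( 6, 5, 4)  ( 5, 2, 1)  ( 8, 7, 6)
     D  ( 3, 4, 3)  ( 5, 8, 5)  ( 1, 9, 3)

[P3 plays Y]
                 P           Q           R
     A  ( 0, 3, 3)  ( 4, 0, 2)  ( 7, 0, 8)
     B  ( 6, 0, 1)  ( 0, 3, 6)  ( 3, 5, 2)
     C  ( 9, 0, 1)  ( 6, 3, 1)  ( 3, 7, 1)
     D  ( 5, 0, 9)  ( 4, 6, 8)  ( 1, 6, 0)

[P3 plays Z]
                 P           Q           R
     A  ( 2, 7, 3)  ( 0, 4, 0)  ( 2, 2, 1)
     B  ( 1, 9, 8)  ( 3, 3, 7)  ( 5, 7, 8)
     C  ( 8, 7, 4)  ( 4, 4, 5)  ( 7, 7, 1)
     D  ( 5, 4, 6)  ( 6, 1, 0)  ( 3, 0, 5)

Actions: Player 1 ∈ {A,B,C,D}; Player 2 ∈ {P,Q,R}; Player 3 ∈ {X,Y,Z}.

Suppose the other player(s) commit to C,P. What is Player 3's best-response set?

u_3(X vs C,P) = 4
u_3(Y vs C,P) = 1
u_3(Z vs C,P) = 4
max payoff 4 at {X,Z}

P3 best: {X,Z}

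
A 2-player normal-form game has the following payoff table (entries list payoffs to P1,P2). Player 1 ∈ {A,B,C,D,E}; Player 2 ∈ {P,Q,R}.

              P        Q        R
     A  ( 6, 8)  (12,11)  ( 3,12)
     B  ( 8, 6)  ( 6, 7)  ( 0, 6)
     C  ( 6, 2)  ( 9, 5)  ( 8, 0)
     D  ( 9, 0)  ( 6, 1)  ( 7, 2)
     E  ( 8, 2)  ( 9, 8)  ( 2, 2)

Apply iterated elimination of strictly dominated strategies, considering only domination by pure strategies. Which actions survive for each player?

Remaining: P1:{A,C} P2:{Q,R}

P2 drop P (Q beats it: A:11>8 B:7>6 C:5>2 D:1>0 E:8>2)
P1 drop B (A beats it: Q:12>6 R:3>0)
P1 drop D (C beats it: Q:9>6 R:8>7)
P1 drop E (A beats it: Q:12>9 R:3>2)
P1→{A,C} P2→{Q,R}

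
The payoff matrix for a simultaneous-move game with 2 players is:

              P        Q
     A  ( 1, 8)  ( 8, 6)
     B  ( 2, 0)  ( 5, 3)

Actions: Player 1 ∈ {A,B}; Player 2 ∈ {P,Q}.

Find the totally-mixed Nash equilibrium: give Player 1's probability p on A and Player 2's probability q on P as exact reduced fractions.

P1 indiff ⇒ q·1+(1-q)·8 = q·2+(1-q)·5 ⇒ q(-1) = (1-q)(-3) ⇒ q = 3/4
P2 indiff ⇒ p·8+(1-p)·0 = p·6+(1-p)·3 ⇒ p(2) = (1-p)(3) ⇒ p = 3/5

(p,q) = (3/5, 3/4)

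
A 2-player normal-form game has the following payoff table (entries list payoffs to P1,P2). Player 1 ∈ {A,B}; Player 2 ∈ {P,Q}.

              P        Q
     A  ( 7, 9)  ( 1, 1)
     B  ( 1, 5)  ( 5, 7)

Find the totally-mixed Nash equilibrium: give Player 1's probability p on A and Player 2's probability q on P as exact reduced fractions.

p=1/5, q=2/5

P1 indiff ⇒ q·7+(1-q)·1 = q·1+(1-q)·5 ⇒ q(6) = (1-q)(4) ⇒ q = 2/5
P2 indiff ⇒ p·9+(1-p)·5 = p·1+(1-p)·7 ⇒ p(8) = (1-p)(2) ⇒ p = 1/5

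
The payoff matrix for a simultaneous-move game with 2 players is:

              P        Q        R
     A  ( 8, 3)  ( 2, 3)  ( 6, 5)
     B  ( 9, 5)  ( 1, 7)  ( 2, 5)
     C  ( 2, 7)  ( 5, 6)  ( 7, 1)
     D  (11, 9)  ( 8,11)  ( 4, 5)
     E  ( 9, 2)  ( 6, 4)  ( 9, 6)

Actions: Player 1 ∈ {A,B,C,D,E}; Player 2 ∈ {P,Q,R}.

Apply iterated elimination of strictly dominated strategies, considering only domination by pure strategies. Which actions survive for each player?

IESDS → P1:{D,E} P2:{Q,R}

P1 drop A (E beats it: P:9>8 Q:6>2 R:9>6)
P1 drop B (D beats it: P:11>9 Q:8>1 R:4>2)
P1 drop C (E beats it: P:9>2 Q:6>5 R:9>7)
P2 drop P (Q beats it: D:11>9 E:4>2)
P1→{D,E} P2→{Q,R}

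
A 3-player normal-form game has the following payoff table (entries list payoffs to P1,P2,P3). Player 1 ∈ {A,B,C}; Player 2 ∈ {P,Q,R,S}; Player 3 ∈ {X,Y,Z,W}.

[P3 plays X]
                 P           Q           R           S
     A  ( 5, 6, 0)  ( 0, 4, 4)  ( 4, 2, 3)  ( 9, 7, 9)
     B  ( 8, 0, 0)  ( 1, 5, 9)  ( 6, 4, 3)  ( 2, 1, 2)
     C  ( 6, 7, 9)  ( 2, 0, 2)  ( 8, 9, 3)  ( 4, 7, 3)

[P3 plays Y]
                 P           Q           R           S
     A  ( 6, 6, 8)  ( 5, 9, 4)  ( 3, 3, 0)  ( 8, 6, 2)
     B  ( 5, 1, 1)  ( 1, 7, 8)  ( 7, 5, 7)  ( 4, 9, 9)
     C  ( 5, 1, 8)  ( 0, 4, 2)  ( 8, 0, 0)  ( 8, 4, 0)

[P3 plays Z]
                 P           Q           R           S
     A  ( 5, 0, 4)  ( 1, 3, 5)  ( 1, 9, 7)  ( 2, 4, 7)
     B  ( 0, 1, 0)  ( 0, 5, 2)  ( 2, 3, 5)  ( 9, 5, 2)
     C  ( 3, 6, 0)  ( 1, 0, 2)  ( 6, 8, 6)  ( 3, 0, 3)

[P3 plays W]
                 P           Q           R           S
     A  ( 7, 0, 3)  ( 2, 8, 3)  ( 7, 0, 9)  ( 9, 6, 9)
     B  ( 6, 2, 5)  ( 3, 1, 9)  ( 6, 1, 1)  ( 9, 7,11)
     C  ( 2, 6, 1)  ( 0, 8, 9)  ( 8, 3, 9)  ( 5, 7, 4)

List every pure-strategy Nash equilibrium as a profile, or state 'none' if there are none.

(A,P,X): not NE [P1→B gives 8>5; P2→S gives 7>6; P3→Y gives 8>0]
(A,P,Y): not NE [P2→Q gives 9>6]
(A,P,Z): not NE [P2→R gives 9>0; P3→Y gives 8>4]
(A,P,W): not NE [P2→Q gives 8>0; P3→Y gives 8>3]
(A,Q,X): not NE [P1→C gives 2>0; P2→S gives 7>4; P3→Z gives 5>4]
(A,Q,Y): not NE [P3→Z gives 5>4]
(A,Q,Z): not NE [P2→R gives 9>3]
(A,Q,W): not NE [P1→B gives 3>2; P3→Z gives 5>3]
(A,R,X): not NE [P1→C gives 8>4; P2→S gives 7>2; P3→W gives 9>3]
(A,R,Y): not NE [P1→C gives 8>3; P2→Q gives 9>3; P3→W gives 9>0]
(A,R,Z): not NE [P1→C gives 6>1; P3→W gives 9>7]
(A,R,W): not NE [P1→C gives 8>7; P2→Q gives 8>0]
(A,S,X): NE
(A,S,Y): not NE [P2→Q gives 9>6; P3→W gives 9>2]
(A,S,Z): not NE [P1→B gives 9>2; P2→R gives 9>4; P3→W gives 9>7]
(A,S,W): not NE [P2→Q gives 8>6]
(B,P,X): not NE [P2→Q gives 5>0; P3→W gives 5>0]
(B,P,Y): not NE [P1→A gives 6>5; P2→S gives 9>1; P3→W gives 5>1]
(B,P,Z): not NE [P1→A gives 5>0; P2→S gives 5>1; P3→W gives 5>0]
(B,P,W): not NE [P1→A gives 7>6; P2→S gives 7>2]
(B,Q,X): not NE [P1→C gives 2>1]
(B,Q,Y): not NE [P1→A gives 5>1; P2→S gives 9>7; P3→W gives 9>8]
(B,Q,Z): not NE [P1→C gives 1>0; P3→W gives 9>2]
(B,Q,W): not NE [P2→S gives 7>1]
(B,R,X): not NE [P1→C gives 8>6; P2→Q gives 5>4; P3→Y gives 7>3]
(B,R,Y): not NE [P1→C gives 8>7; P2→S gives 9>5]
(B,R,Z): not NE [P1→C gives 6>2; P2→S gives 5>3; P3→Y gives 7>5]
(B,R,W): not NE [P1→C gives 8>6; P2→S gives 7>1; P3→Y gives 7>1]
(B,S,X): not NE [P1→A gives 9>2; P2→Q gives 5>1; P3→W gives 11>2]
(B,S,Y): not NE [P1→C gives 8>4; P3→W gives 11>9]
(B,S,Z): not NE [P3→W gives 11>2]
(B,S,W): NE
(C,P,X): not NE [P1→B gives 8>6; P2→R gives 9>7]
(C,P,Y): not NE [P1→A gives 6>5; P2→S gives 4>1; P3→X gives 9>8]
(C,P,Z): not NE [P1→A gives 5>3; P2→R gives 8>6; P3→X gives 9>0]
(C,P,W): not NE [P1→A gives 7>2; P2→Q gives 8>6; P3→X gives 9>1]
(C,Q,X): not NE [P2→R gives 9>0; P3→W gives 9>2]
(C,Q,Y): not NE [P1→A gives 5>0; P3→W gives 9>2]
(C,Q,Z): not NE [P2→R gives 8>0; P3→W gives 9>2]
(C,Q,W): not NE [P1→B gives 3>0]
(C,R,X): not NE [P3→W gives 9>3]
(C,R,Y): not NE [P2→S gives 4>0; P3→W gives 9>0]
(C,R,Z): not NE [P3→W gives 9>6]
(C,R,W): not NE [P2→Q gives 8>3]
(C,S,X): not NE [P1→A gives 9>4; P2→R gives 9>7; P3→W gives 4>3]
(C,S,Y): not NE [P3→W gives 4>0]
(C,S,Z): not NE [P1→B gives 9>3; P2→R gives 8>0; P3→W gives 4>3]
(C,S,W): not NE [P1→B gives 9>5; P2→Q gives 8>7]

NE set: (A,S,X), (B,S,W)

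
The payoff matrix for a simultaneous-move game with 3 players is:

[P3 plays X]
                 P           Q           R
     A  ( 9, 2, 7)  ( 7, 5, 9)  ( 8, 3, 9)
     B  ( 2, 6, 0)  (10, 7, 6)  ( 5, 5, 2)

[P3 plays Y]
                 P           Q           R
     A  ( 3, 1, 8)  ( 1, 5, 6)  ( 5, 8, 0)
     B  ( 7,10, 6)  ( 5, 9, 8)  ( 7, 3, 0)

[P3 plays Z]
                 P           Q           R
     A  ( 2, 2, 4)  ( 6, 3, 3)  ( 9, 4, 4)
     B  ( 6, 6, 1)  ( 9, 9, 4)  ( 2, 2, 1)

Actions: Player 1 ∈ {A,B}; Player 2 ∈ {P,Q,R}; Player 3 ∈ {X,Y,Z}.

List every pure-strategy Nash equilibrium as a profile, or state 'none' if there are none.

(A,P,X): not NE [P2→Q gives 5>2; P3→Y gives 8>7]
(A,P,Y): not NE [P1→B gives 7>3; P2→R gives 8>1]
(A,P,Z): not NE [P1→B gives 6>2; P2→R gives 4>2; P3→Y gives 8>4]
(A,Q,X): not NE [P1→B gives 10>7]
(A,Q,Y): not NE [P1→B gives 5>1; P2→R gives 8>5; P3→X gives 9>6]
(A,Q,Z): not NE [P1→B gives 9>6; P2→R gives 4>3; P3→X gives 9>3]
(A,R,X): not NE [P2→Q gives 5>3]
(A,R,Y): not NE [P1→B gives 7>5; P3→X gives 9>0]
(A,R,Z): not NE [P3→X gives 9>4]
(B,P,X): not NE [P1→A gives 9>2; P2→Q gives 7>6; P3→Y gives 6>0]
(B,P,Y): NE
(B,P,Z): not NE [P2→Q gives 9>6; P3→Y gives 6>1]
(B,Q,X): not NE [P3→Y gives 8>6]
(B,Q,Y): not NE [P2→P gives 10>9]
(B,Q,Z): not NE [P3→Y gives 8>4]
(B,R,X): not NE [P1→A gives 8>5; P2→Q gives 7>5]
(B,R,Y): not NE [P2→P gives 10>3; P3→X gives 2>0]
(B,R,Z): not NE [P1→A gives 9>2; P2→Q gives 9>2; P3→X gives 2>1]

NE set: (B,P,Y)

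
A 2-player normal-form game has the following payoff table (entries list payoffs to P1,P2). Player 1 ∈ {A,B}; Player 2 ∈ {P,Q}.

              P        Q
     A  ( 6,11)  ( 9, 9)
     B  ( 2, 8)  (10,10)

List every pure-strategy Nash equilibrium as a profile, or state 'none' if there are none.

NE set: (A,P), (B,Q)

(A,P): NE
(A,Q): not NE [P1→B gives 10>9; P2→P gives 11>9]
(B,P): not NE [P1→A gives 6>2; P2→Q gives 10>8]
(B,Q): NE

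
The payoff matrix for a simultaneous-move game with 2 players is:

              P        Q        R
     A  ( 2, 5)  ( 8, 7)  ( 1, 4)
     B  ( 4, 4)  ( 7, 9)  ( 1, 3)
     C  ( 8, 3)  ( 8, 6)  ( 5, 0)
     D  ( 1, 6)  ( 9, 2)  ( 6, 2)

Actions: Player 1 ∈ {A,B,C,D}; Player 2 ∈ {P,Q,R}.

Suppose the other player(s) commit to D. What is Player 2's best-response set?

u_2(P vs D) = 6
u_2(Q vs D) = 2
u_2(R vs D) = 2
max payoff 6 at {P}

BR_2 = {P}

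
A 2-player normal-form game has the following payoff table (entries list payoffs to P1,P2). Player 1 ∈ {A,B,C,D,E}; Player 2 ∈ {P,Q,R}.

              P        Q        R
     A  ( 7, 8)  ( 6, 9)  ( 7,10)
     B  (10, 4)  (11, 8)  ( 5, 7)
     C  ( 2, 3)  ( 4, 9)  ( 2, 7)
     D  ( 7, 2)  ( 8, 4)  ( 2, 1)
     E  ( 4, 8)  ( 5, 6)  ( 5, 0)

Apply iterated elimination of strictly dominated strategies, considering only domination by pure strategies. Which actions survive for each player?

P1 drop C (A beats it: P:7>2 Q:6>4 R:7>2)
P1 drop D (B beats it: P:10>7 Q:11>8 R:5>2)
P1 drop E (A beats it: P:7>4 Q:6>5 R:7>5)
P2 drop P (Q beats it: A:9>8 B:8>4)
P1→{A,B} P2→{Q,R}

IESDS → P1:{A,B} P2:{Q,R}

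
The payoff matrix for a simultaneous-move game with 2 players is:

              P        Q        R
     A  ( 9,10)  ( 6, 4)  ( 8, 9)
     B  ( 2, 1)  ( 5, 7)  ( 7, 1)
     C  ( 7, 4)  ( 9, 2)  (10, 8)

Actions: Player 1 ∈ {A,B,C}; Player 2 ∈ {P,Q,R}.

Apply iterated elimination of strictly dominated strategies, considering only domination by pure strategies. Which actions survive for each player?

IESDS → P1:{A,C} P2:{P,R}

P1 drop B (A beats it: P:9>2 Q:6>5 R:8>7)
P2 drop Q (P beats it: A:10>4 C:4>2)
P1→{A,C} P2→{P,R}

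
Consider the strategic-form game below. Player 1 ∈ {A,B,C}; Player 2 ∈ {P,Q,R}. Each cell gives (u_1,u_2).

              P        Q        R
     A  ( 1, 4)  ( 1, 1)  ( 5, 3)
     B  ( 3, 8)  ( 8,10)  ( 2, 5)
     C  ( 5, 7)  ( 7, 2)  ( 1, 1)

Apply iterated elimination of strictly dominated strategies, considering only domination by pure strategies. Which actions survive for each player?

P2 drop R (P beats it: A:4>3 B:8>5 C:7>1)
P1 drop A (B beats it: P:3>1 Q:8>1)
P1→{B,C} P2→{P,Q}

Survivors P1:{B,C} P2:{P,Q}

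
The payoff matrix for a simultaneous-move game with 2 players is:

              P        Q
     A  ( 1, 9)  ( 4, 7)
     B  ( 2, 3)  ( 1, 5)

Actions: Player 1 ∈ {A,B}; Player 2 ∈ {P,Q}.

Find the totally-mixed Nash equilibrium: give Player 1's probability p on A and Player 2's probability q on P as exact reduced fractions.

P1 indiff ⇒ q·1+(1-q)·4 = q·2+(1-q)·1 ⇒ q(-1) = (1-q)(-3) ⇒ q = 3/4
P2 indiff ⇒ p·9+(1-p)·3 = p·7+(1-p)·5 ⇒ p(2) = (1-p)(2) ⇒ p = 1/2

(p,q) = (1/2, 3/4)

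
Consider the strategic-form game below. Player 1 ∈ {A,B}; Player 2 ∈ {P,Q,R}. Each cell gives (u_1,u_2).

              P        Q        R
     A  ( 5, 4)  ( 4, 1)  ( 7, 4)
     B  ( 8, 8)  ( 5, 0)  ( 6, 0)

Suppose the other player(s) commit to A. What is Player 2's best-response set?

argmax u_2 = {P,R}

u_2(P vs A) = 4
u_2(Q vs A) = 1
u_2(R vs A) = 4
max payoff 4 at {P,R}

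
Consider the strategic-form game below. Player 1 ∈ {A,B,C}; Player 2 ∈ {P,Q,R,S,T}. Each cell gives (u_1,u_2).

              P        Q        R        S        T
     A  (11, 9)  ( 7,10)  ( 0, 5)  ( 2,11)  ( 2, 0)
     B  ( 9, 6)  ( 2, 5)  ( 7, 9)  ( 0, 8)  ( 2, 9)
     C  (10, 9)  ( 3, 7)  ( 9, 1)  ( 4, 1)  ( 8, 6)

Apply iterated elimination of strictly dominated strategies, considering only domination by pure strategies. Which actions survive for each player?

Remaining: P1:{A,C} P2:{P,Q,S}

P1 drop B (C beats it: P:10>9 Q:3>2 R:9>7 S:4>0 T:8>2)
P2 drop R (P beats it: A:9>5 C:9>1)
P2 drop T (P beats it: A:9>0 C:9>6)
P1→{A,C} P2→{P,Q,S}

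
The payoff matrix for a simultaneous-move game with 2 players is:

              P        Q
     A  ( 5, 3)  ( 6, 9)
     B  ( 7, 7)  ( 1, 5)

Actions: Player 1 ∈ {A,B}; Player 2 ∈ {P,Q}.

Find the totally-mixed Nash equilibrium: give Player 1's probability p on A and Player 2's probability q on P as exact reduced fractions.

(p,q) = (1/4, 5/7)

P1 indiff ⇒ q·5+(1-q)·6 = q·7+(1-q)·1 ⇒ q(-2) = (1-q)(-5) ⇒ q = 5/7
P2 indiff ⇒ p·3+(1-p)·7 = p·9+(1-p)·5 ⇒ p(-6) = (1-p)(-2) ⇒ p = 1/4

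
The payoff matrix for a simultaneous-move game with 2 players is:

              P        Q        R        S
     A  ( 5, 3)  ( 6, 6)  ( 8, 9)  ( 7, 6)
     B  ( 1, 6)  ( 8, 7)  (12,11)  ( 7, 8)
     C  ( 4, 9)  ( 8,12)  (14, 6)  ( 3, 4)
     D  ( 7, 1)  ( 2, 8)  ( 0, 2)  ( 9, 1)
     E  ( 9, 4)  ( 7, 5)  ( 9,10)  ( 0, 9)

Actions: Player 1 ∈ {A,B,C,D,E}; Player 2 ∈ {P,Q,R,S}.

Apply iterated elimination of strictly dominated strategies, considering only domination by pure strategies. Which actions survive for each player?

IESDS → P1:{B,C} P2:{Q,R}

P2 drop P (Q beats it: A:6>3 B:7>6 C:12>9 D:8>1 E:5>4)
P1 drop E (B beats it: Q:8>7 R:12>9 S:7>0)
P2 drop S (R beats it: A:9>6 B:11>8 C:6>4 D:2>1)
P1 drop A (B beats it: Q:8>6 R:12>8)
P1 drop D (B beats it: Q:8>2 R:12>0)
P1→{B,C} P2→{Q,R}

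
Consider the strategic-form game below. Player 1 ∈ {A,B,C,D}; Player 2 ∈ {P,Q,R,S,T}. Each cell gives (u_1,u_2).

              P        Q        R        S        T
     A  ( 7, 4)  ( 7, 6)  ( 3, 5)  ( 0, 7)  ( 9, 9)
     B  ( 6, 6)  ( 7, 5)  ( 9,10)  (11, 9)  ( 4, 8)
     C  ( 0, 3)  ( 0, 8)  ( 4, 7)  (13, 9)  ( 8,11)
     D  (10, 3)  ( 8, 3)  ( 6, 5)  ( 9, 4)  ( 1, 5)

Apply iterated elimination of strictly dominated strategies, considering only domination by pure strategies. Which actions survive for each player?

Survivors P1:{A,B,C} P2:{R,S,T}

P2 drop P (R beats it: A:5>4 B:10>6 C:7>3 D:5>3)
P2 drop Q (S beats it: A:7>6 B:9>5 C:9>8 D:4>3)
P1 drop D (B beats it: R:9>6 S:11>9 T:4>1)
P1→{A,B,C} P2→{R,S,T}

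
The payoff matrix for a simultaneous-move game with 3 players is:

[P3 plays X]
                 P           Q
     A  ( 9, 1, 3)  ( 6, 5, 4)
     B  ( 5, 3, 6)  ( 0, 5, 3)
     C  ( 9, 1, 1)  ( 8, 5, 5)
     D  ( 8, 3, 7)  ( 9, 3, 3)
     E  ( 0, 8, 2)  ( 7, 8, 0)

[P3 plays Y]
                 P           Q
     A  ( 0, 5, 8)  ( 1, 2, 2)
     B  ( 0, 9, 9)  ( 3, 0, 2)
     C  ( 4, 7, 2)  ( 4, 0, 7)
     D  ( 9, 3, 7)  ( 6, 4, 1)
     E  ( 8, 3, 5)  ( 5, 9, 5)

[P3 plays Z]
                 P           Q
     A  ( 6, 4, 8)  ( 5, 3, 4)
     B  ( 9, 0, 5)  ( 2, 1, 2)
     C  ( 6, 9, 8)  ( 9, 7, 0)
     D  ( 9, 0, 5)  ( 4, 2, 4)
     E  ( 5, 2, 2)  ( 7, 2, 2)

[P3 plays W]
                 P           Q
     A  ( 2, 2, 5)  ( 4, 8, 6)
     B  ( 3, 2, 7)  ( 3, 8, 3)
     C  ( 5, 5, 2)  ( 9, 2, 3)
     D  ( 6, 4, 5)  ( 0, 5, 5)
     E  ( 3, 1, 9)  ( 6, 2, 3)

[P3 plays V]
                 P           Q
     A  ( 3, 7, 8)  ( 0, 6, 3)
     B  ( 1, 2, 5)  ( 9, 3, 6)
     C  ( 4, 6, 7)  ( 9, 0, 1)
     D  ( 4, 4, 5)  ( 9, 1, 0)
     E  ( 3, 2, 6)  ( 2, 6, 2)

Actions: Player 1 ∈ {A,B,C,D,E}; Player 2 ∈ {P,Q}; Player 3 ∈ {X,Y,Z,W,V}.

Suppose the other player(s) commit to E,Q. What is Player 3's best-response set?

u_3(X vs E,Q) = 0
u_3(Y vs E,Q) = 5
u_3(Z vs E,Q) = 2
u_3(W vs E,Q) = 3
u_3(V vs E,Q) = 2
max payoff 5 at {Y}

argmax u_3 = {Y}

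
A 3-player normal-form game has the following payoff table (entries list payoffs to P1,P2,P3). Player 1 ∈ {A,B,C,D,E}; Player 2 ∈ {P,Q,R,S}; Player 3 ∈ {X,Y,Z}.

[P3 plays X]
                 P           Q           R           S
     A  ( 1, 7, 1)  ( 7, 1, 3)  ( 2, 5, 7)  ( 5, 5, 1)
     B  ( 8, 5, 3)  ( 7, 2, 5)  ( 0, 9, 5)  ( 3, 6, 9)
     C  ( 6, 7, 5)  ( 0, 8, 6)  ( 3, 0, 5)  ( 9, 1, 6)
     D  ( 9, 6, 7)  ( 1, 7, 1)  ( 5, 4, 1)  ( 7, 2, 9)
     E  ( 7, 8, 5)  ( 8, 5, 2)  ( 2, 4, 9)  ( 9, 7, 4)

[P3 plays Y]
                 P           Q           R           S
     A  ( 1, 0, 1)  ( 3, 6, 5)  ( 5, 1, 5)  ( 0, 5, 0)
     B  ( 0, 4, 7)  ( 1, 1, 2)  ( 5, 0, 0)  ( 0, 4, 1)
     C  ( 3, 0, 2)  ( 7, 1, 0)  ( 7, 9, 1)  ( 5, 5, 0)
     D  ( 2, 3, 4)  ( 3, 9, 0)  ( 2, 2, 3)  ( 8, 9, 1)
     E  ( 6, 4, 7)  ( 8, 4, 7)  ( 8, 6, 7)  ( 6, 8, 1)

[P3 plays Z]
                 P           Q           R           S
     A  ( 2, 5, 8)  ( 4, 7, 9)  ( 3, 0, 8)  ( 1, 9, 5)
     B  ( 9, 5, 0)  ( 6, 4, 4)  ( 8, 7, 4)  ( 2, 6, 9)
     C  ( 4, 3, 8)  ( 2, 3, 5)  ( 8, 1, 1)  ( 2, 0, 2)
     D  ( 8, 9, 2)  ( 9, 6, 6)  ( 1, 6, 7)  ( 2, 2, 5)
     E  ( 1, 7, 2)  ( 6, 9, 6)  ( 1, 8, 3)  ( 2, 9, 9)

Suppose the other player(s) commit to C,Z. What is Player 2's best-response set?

P2 best: {P,Q}

u_2(P vs C,Z) = 3
u_2(Q vs C,Z) = 3
u_2(R vs C,Z) = 1
u_2(S vs C,Z) = 0
max payoff 3 at {P,Q}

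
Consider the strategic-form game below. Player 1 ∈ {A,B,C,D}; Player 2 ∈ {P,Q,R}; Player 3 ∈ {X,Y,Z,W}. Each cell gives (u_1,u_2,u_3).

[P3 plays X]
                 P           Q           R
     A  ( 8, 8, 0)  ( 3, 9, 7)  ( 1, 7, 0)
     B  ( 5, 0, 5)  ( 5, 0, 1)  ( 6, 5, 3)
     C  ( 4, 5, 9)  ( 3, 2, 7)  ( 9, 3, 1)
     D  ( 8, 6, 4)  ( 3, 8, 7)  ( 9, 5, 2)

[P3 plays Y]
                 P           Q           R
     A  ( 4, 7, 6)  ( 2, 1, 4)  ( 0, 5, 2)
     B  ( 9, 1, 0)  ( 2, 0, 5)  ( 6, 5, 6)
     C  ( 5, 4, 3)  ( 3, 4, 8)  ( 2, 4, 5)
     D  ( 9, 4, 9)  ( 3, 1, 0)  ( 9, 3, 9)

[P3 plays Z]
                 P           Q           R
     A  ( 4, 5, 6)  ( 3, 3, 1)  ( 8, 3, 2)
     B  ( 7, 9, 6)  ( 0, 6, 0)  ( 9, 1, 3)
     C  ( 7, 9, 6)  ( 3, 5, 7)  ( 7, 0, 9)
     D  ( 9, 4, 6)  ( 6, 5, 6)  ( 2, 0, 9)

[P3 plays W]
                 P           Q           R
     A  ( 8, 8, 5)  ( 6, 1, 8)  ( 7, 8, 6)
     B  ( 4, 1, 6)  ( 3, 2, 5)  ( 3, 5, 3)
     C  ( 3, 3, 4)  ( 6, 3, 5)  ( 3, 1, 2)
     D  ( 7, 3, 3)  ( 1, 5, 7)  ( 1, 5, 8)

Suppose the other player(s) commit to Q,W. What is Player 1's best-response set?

BR_1 = {A,C}

u_1(A vs Q,W) = 6
u_1(B vs Q,W) = 3
u_1(C vs Q,W) = 6
u_1(D vs Q,W) = 1
max payoff 6 at {A,C}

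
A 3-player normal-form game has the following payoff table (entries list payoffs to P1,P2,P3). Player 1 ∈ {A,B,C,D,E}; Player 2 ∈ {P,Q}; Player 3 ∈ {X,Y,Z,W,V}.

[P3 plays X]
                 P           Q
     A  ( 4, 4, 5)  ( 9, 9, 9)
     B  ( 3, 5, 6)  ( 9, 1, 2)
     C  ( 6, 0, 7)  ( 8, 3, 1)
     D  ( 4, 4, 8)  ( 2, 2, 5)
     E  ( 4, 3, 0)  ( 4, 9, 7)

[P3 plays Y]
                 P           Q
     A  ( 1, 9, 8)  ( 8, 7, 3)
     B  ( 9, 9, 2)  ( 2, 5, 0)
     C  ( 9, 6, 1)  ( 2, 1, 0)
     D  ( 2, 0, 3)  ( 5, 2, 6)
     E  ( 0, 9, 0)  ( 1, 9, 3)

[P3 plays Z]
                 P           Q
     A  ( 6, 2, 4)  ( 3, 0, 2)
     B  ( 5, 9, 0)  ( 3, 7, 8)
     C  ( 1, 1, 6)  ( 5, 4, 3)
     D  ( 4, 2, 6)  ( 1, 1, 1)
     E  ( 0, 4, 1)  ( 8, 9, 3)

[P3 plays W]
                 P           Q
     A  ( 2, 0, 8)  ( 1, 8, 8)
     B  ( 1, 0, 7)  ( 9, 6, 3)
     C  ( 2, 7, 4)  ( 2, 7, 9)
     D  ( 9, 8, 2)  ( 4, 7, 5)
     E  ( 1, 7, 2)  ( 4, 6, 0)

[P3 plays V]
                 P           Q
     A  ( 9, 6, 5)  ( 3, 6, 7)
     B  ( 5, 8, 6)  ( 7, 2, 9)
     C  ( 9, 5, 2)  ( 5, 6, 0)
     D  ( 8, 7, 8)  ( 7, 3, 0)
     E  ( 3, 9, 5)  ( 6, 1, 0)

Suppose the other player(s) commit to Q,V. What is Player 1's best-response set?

P1 best: {B,D}

u_1(A vs Q,V) = 3
u_1(B vs Q,V) = 7
u_1(C vs Q,V) = 5
u_1(D vs Q,V) = 7
u_1(E vs Q,V) = 6
max payoff 7 at {B,D}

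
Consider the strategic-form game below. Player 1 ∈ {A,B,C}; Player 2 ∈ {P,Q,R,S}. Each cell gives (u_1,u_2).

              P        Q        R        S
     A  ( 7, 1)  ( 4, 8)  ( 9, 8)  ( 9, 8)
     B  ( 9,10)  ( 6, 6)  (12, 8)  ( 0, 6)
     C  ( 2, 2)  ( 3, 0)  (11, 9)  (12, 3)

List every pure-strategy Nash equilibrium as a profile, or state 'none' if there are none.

(A,P): not NE [P1→B gives 9>7; P2→S gives 8>1]
(A,Q): not NE [P1→B gives 6>4]
(A,R): not NE [P1→B gives 12>9]
(A,S): not NE [P1→C gives 12>9]
(B,P): NE
(B,Q): not NE [P2→P gives 10>6]
(B,R): not NE [P2→P gives 10>8]
(B,S): not NE [P1→C gives 12>0; P2→P gives 10>6]
(C,P): not NE [P1→B gives 9>2; P2→R gives 9>2]
(C,Q): not NE [P1→B gives 6>3; P2→R gives 9>0]
(C,R): not NE [P1→B gives 12>11]
(C,S): not NE [P2→R gives 9>3]

PSNE = {(B,P)}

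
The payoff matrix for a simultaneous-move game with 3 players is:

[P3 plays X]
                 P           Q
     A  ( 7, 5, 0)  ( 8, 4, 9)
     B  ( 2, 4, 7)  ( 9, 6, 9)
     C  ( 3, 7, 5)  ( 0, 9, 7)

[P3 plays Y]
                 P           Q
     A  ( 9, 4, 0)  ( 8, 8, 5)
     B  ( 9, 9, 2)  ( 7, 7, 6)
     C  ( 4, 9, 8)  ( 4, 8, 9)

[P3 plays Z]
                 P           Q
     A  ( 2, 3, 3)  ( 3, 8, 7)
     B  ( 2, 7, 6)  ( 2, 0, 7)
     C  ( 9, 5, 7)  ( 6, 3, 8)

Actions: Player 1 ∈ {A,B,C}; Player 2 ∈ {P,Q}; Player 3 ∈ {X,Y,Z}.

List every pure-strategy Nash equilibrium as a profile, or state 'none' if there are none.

(A,P,X): not NE [P3→Z gives 3>0]
(A,P,Y): not NE [P2→Q gives 8>4; P3→Z gives 3>0]
(A,P,Z): not NE [P1→C gives 9>2; P2→Q gives 8>3]
(A,Q,X): not NE [P1→B gives 9>8; P2→P gives 5>4]
(A,Q,Y): not NE [P3→X gives 9>5]
(A,Q,Z): not NE [P1→C gives 6>3; P3→X gives 9>7]
(B,P,X): not NE [P1→A gives 7>2; P2→Q gives 6>4]
(B,P,Y): not NE [P3→X gives 7>2]
(B,P,Z): not NE [P1→C gives 9>2; P3→X gives 7>6]
(B,Q,X): NE
(B,Q,Y): not NE [P1→A gives 8>7; P2→P gives 9>7; P3→X gives 9>6]
(B,Q,Z): not NE [P1→C gives 6>2; P2→P gives 7>0; P3→X gives 9>7]
(C,P,X): not NE [P1→A gives 7>3; P2→Q gives 9>7; P3→Y gives 8>5]
(C,P,Y): not NE [P1→B gives 9>4]
(C,P,Z): not NE [P3→Y gives 8>7]
(C,Q,X): not NE [P1→B gives 9>0; P3→Y gives 9>7]
(C,Q,Y): not NE [P1→A gives 8>4; P2→P gives 9>8]
(C,Q,Z): not NE [P2→P gives 5>3; P3→Y gives 9>8]

NE set: (B,Q,X)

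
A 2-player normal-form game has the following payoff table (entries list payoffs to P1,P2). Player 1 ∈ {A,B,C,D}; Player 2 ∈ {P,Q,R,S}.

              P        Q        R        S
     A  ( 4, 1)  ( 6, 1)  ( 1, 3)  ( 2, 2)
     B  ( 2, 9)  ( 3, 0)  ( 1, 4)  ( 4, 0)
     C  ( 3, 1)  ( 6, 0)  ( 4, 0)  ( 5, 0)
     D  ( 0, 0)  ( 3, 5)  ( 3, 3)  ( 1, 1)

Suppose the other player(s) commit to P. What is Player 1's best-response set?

u_1(A vs P) = 4
u_1(B vs P) = 2
u_1(C vs P) = 3
u_1(D vs P) = 0
max payoff 4 at {A}

argmax u_1 = {A}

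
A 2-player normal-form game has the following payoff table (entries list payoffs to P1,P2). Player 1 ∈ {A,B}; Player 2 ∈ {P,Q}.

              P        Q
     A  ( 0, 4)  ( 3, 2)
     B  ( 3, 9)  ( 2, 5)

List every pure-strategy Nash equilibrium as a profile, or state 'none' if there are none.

(A,P): not NE [P1→B gives 3>0]
(A,Q): not NE [P2→P gives 4>2]
(B,P): NE
(B,Q): not NE [P1→A gives 3>2; P2→P gives 9>5]

Nash profiles: (B,P)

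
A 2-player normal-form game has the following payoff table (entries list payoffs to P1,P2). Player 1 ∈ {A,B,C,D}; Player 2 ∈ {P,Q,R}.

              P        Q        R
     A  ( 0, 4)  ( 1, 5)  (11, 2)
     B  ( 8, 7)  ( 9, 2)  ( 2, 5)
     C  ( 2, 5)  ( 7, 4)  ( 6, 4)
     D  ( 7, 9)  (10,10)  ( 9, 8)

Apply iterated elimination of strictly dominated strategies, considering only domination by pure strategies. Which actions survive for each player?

Remaining: P1:{B,D} P2:{P,Q}

P1 drop C (D beats it: P:7>2 Q:10>7 R:9>6)
P2 drop R (P beats it: A:4>2 B:7>5 D:9>8)
P1 drop A (B beats it: P:8>0 Q:9>1)
P1→{B,D} P2→{P,Q}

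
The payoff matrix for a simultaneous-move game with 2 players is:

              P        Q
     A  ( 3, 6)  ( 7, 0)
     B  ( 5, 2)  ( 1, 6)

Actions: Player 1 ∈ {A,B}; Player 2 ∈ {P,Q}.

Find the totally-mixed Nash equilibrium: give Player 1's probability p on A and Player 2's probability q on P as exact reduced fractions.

p=2/5, q=3/4

P1 indiff ⇒ q·3+(1-q)·7 = q·5+(1-q)·1 ⇒ q(-2) = (1-q)(-6) ⇒ q = 3/4
P2 indiff ⇒ p·6+(1-p)·2 = p·0+(1-p)·6 ⇒ p(6) = (1-p)(4) ⇒ p = 2/5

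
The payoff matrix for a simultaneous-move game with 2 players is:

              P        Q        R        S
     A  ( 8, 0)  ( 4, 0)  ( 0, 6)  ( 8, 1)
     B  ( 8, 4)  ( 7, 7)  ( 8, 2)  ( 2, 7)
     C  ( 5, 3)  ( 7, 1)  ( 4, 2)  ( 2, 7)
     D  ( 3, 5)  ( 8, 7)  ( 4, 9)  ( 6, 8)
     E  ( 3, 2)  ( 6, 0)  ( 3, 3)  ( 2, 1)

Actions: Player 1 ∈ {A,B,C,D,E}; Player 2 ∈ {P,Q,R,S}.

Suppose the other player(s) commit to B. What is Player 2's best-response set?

u_2(P vs B) = 4
u_2(Q vs B) = 7
u_2(R vs B) = 2
u_2(S vs B) = 7
max payoff 7 at {Q,S}

argmax u_2 = {Q,S}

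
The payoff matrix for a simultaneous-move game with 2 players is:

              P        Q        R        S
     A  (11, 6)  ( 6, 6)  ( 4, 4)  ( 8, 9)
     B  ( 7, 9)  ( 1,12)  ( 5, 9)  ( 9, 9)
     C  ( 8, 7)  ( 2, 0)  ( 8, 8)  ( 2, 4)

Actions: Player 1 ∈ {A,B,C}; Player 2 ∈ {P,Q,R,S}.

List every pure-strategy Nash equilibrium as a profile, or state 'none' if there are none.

(A,P): not NE [P2→S gives 9>6]
(A,Q): not NE [P2→S gives 9>6]
(A,R): not NE [P1→C gives 8>4; P2→S gives 9>4]
(A,S): not NE [P1→B gives 9>8]
(B,P): not NE [P1→A gives 11>7; P2→Q gives 12>9]
(B,Q): not NE [P1→A gives 6>1]
(B,R): not NE [P1→C gives 8>5; P2→Q gives 12>9]
(B,S): not NE [P2→Q gives 12>9]
(C,P): not NE [P1→A gives 11>8; P2→R gives 8>7]
(C,Q): not NE [P1→A gives 6>2; P2→R gives 8>0]
(C,R): NE
(C,S): not NE [P1→B gives 9>2; P2→R gives 8>4]

PSNE = {(C,R)}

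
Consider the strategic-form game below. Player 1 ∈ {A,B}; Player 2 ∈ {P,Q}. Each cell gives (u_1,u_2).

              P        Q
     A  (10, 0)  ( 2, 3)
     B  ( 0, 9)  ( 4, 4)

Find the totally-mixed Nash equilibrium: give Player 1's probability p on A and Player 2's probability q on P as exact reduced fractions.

P1 mixes 5/8 on A; P2 mixes 1/6 on P

P1 indiff ⇒ q·10+(1-q)·2 = q·0+(1-q)·4 ⇒ q(10) = (1-q)(2) ⇒ q = 1/6
P2 indiff ⇒ p·0+(1-p)·9 = p·3+(1-p)·4 ⇒ p(-3) = (1-p)(-5) ⇒ p = 5/8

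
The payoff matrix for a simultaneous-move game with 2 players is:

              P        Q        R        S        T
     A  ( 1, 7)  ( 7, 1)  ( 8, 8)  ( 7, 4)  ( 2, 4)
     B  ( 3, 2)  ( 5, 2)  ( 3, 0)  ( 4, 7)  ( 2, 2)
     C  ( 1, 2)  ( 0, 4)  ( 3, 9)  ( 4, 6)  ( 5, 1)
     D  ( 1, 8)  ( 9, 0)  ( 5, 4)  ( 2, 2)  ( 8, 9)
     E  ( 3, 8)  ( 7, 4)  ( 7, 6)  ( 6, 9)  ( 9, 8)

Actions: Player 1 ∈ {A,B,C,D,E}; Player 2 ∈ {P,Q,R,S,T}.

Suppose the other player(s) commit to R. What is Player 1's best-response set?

P1 best: {A}

u_1(A vs R) = 8
u_1(B vs R) = 3
u_1(C vs R) = 3
u_1(D vs R) = 5
u_1(E vs R) = 7
max payoff 8 at {A}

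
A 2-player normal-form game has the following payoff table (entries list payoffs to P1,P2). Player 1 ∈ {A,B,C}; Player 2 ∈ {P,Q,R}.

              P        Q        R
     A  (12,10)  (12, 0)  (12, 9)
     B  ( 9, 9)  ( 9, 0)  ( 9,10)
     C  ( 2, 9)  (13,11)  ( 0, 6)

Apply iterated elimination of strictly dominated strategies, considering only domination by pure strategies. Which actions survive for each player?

P1 drop B (A beats it: P:12>9 Q:12>9 R:12>9)
P2 drop R (P beats it: A:10>9 C:9>6)
P1→{A,C} P2→{P,Q}

Survivors P1:{A,C} P2:{P,Q}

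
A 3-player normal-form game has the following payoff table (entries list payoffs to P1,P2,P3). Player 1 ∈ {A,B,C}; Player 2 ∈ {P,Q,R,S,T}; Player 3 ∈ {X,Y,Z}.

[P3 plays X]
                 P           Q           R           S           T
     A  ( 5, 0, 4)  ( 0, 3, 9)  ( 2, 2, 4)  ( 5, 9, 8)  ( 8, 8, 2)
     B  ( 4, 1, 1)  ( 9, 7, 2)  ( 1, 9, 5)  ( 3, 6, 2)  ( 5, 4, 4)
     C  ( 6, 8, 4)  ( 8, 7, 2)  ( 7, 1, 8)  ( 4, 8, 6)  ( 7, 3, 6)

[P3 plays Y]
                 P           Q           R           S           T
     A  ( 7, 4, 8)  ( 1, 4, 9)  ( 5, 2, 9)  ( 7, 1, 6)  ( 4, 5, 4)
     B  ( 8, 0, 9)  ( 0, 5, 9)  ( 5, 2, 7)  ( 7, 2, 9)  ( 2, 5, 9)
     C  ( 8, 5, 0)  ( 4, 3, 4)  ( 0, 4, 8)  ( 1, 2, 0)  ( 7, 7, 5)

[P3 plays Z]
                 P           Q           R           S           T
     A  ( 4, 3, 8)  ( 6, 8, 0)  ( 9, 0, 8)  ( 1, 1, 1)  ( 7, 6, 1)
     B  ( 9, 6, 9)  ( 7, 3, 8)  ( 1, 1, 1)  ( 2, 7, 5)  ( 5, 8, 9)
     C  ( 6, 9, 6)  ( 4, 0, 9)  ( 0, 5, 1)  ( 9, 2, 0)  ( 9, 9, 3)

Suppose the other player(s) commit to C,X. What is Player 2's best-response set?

argmax u_2 = {P,S}

u_2(P vs C,X) = 8
u_2(Q vs C,X) = 7
u_2(R vs C,X) = 1
u_2(S vs C,X) = 8
u_2(T vs C,X) = 3
max payoff 8 at {P,S}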